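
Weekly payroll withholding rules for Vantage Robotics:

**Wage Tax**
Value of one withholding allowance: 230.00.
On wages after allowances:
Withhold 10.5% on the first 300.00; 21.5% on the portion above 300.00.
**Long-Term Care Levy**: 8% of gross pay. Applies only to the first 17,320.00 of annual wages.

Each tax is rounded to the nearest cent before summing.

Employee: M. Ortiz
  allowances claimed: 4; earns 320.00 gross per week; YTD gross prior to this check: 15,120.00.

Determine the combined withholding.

25.60

Wage Tax: taxable = 320.00 − 4×230.00 = -600.00
  Taxable ≤ 0 → 0.00
Long-Term Care Levy: 8% × 320.00 = 25.60
Total: 0.00 + 25.60 = 25.60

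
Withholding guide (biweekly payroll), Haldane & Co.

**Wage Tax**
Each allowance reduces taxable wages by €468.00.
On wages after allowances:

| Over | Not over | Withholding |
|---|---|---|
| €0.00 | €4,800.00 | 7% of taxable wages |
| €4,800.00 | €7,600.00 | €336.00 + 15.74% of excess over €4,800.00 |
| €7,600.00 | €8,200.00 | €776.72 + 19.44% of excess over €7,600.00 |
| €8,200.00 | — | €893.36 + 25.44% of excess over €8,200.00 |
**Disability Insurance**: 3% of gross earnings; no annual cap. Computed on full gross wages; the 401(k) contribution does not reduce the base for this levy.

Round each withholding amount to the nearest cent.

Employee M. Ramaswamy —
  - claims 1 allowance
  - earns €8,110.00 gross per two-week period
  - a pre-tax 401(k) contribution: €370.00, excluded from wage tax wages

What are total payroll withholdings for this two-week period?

Wage Tax: taxable = €8,110.00 − €370.00 − 1×€468.00 = €7,272.00
  €336.00 + 15.74% × (€7,272.00 − €4,800.00) = €336.00 + 15.74% × €2,472.00 = €725.09
Disability Insurance: 3% × €8,110.00 = €243.30
Total: €725.09 + €243.30 = €968.39

€968.39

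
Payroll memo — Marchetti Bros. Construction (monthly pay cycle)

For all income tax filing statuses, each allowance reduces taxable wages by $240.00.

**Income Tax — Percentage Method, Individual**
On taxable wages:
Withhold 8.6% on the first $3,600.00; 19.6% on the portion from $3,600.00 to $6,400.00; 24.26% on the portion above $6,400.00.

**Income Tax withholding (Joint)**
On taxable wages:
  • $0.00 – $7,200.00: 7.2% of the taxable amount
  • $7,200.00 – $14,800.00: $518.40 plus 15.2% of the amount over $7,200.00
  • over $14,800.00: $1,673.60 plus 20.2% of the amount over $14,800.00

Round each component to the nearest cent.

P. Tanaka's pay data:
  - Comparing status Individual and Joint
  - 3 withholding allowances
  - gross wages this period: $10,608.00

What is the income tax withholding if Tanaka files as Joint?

Income Tax (Joint): taxable = $10,608.00 − 3×$240.00 = $9,888.00
  $518.40 + 15.2% × ($9,888.00 − $7,200.00) = $518.40 + 15.2% × $2,688.00 = $926.98

$926.98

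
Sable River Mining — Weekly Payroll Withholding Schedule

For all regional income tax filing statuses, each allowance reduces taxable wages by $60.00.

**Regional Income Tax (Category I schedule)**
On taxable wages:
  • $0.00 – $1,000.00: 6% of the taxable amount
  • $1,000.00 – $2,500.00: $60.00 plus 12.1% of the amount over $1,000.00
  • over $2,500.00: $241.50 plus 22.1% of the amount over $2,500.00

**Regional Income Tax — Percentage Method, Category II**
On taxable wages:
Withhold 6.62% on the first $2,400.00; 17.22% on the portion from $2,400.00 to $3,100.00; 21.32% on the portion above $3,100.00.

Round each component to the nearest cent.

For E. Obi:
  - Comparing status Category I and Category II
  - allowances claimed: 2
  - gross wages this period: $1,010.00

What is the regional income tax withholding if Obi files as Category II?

$58.92

Regional Income Tax (Category II): taxable = $1,010.00 − 2×$60.00 = $890.00
  6.62% × $890.00 = $58.92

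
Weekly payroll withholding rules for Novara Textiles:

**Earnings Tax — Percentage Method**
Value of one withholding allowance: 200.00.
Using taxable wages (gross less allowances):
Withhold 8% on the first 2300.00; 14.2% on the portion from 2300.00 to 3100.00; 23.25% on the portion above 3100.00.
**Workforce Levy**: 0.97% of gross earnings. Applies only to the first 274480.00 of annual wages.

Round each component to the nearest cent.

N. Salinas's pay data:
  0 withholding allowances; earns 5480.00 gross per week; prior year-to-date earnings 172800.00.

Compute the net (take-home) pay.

Earnings Tax: taxable = 5480.00
  297.60 + 23.25% × (5480.00 − 3100.00) = 297.60 + 23.25% × 2380.00 = 850.95
Workforce Levy: 0.97% × 5480.00 = 53.16
Total withheld: 850.95 + 53.16 = 904.11
Net pay: 5480.00 − 904.11 = 4575.89

4575.89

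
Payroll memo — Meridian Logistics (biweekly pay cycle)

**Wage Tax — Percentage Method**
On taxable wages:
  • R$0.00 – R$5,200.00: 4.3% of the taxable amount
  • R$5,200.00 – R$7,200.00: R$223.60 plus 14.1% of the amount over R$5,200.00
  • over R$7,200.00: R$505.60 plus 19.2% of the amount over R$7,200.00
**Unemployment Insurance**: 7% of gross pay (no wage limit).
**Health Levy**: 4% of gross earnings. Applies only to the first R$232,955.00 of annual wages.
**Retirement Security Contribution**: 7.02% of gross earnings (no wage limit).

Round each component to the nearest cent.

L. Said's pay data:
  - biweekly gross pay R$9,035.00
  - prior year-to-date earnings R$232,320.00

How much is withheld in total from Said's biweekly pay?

Wage Tax: taxable = R$9,035.00
  R$505.60 + 19.2% × (R$9,035.00 − R$7,200.00) = R$505.60 + 19.2% × R$1,835.00 = R$857.92
Unemployment Insurance: 7% × R$9,035.00 = R$632.45
Health Levy: cap R$232,955.00 − YTD R$232,320.00 = R$635.00 subject; 4% × R$635.00 = R$25.40
Retirement Security Contribution: 7.02% × R$9,035.00 = R$634.26
Total: R$857.92 + R$632.45 + R$25.40 + R$634.26 = R$2,150.03

R$2,150.03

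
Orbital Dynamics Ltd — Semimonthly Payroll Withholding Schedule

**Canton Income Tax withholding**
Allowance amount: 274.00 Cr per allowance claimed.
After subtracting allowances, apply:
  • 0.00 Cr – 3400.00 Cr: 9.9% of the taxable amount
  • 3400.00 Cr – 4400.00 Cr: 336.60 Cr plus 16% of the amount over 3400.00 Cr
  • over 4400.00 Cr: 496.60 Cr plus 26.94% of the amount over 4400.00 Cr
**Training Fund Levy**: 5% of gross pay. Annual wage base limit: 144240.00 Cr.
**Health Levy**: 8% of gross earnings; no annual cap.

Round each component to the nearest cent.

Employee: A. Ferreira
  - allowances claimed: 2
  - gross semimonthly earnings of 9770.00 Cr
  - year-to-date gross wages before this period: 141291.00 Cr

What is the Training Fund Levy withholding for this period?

147.45 Cr

Training Fund Levy: cap 144240.00 Cr − YTD 141291.00 Cr = 2949.00 Cr subject; 5% × 2949.00 Cr = 147.45 Cr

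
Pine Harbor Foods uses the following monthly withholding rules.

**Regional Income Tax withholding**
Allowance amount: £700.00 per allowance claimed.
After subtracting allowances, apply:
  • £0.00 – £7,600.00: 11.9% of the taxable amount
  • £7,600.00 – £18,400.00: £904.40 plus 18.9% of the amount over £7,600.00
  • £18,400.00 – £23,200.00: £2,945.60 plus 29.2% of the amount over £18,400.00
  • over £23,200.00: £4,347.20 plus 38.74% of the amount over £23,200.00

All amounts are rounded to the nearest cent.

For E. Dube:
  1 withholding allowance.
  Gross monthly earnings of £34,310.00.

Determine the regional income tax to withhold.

Regional Income Tax: taxable = £34,310.00 − 1×£700.00 = £33,610.00
  £4,347.20 + 38.74% × (£33,610.00 − £23,200.00) = £4,347.20 + 38.74% × £10,410.00 = £8,380.03

£8,380.03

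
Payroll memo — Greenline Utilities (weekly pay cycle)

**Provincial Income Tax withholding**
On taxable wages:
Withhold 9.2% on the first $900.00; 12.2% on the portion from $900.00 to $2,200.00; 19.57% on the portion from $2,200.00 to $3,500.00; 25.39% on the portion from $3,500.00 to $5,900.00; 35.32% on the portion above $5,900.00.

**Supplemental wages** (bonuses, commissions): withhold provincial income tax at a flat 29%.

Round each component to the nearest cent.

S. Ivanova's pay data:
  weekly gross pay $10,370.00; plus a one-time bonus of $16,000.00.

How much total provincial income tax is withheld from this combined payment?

$7,323.97

Provincial Income Tax: taxable = $10,370.00
  $1,105.17 + 35.32% × ($10,370.00 − $5,900.00) = $1,105.17 + 35.32% × $4,470.00 = $2,683.97
Supplemental (29% flat on bonus): 29% × $16,000.00 = $4,640.00
Total provincial income tax: $2,683.97 + $4,640.00 = $7,323.97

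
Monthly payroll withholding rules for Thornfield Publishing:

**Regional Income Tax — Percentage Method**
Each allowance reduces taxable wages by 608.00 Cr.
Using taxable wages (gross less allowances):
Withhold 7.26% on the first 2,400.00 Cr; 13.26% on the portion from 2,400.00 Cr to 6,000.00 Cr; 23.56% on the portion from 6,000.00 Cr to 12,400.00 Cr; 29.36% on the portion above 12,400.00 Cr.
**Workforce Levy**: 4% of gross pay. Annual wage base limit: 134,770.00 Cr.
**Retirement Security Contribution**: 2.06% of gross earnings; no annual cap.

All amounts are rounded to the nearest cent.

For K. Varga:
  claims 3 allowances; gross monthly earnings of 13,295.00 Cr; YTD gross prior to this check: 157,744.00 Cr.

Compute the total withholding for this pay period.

Regional Income Tax: taxable = 13,295.00 Cr − 3×608.00 Cr = 11,471.00 Cr
  651.60 Cr + 23.56% × (11,471.00 Cr − 6,000.00 Cr) = 651.60 Cr + 23.56% × 5,471.00 Cr = 1,940.57 Cr
Workforce Levy: YTD 157,744.00 Cr ≥ cap 134,770.00 Cr → 0.00 Cr
Retirement Security Contribution: 2.06% × 13,295.00 Cr = 273.88 Cr
Total: 1,940.57 Cr + 0.00 Cr + 273.88 Cr = 2,214.45 Cr

2,214.45 Cr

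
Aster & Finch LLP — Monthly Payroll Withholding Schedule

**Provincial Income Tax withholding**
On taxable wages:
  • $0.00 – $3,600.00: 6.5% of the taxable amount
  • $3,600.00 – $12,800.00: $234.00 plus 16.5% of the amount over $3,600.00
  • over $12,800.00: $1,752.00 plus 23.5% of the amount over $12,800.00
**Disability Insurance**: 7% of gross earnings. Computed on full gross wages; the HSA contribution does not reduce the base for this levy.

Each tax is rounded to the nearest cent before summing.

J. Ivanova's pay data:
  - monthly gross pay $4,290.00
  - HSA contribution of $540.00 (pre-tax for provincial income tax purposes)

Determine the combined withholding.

$559.05

Provincial Income Tax: taxable = $4,290.00 − $540.00 = $3,750.00
  $234.00 + 16.5% × ($3,750.00 − $3,600.00) = $234.00 + 16.5% × $150.00 = $258.75
Disability Insurance: 7% × $4,290.00 = $300.30
Total: $258.75 + $300.30 = $559.05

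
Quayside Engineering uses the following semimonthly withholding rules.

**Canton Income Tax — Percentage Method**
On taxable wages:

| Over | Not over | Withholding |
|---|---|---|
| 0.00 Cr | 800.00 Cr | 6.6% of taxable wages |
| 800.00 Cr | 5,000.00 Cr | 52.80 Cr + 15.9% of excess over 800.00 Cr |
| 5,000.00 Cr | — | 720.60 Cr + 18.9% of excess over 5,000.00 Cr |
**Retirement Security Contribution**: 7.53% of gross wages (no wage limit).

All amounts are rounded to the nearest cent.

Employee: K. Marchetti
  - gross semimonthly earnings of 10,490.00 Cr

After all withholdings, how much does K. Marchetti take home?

Canton Income Tax: taxable = 10,490.00 Cr
  720.60 Cr + 18.9% × (10,490.00 Cr − 5,000.00 Cr) = 720.60 Cr + 18.9% × 5,490.00 Cr = 1,758.21 Cr
Retirement Security Contribution: 7.53% × 10,490.00 Cr = 789.90 Cr
Total withheld: 1,758.21 Cr + 789.90 Cr = 2,548.11 Cr
Net pay: 10,490.00 Cr − 2,548.11 Cr = 7,941.89 Cr

7,941.89 Cr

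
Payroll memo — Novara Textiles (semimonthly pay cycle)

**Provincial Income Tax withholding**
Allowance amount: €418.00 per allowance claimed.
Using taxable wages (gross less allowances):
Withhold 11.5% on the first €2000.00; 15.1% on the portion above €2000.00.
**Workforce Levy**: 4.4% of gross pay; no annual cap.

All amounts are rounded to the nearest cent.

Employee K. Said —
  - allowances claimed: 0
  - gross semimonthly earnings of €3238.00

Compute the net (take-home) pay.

Provincial Income Tax: taxable = €3238.00
  €230.00 + 15.1% × (€3238.00 − €2000.00) = €230.00 + 15.1% × €1238.00 = €416.94
Workforce Levy: 4.4% × €3238.00 = €142.47
Total withheld: €416.94 + €142.47 = €559.41
Net pay: €3238.00 − €559.41 = €2678.59

€2678.59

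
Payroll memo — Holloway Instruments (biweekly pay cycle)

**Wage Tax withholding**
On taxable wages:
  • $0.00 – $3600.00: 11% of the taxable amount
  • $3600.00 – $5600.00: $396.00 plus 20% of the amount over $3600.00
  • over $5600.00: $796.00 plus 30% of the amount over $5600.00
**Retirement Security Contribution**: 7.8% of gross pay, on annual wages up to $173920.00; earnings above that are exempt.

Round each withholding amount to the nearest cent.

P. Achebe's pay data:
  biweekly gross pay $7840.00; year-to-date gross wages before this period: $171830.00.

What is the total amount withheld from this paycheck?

Wage Tax: taxable = $7840.00
  $796.00 + 30% × ($7840.00 − $5600.00) = $796.00 + 30% × $2240.00 = $1468.00
Retirement Security Contribution: cap $173920.00 − YTD $171830.00 = $2090.00 subject; 7.8% × $2090.00 = $163.02
Total: $1468.00 + $163.02 = $1631.02

$1631.02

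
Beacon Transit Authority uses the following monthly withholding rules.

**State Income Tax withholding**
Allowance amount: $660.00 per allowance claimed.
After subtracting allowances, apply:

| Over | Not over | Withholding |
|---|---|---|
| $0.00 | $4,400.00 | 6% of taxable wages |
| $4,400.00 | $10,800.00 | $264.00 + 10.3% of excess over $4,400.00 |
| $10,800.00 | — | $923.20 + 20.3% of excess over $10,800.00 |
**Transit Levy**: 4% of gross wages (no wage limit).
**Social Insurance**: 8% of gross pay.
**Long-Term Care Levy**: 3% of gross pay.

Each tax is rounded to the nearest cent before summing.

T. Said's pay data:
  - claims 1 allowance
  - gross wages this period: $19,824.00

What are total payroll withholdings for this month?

$5,594.69

State Income Tax: taxable = $19,824.00 − 1×$660.00 = $19,164.00
  $923.20 + 20.3% × ($19,164.00 − $10,800.00) = $923.20 + 20.3% × $8,364.00 = $2,621.09
Transit Levy: 4% × $19,824.00 = $792.96
Social Insurance: 8% × $19,824.00 = $1,585.92
Long-Term Care Levy: 3% × $19,824.00 = $594.72
Total: $2,621.09 + $792.96 + $1,585.92 + $594.72 = $5,594.69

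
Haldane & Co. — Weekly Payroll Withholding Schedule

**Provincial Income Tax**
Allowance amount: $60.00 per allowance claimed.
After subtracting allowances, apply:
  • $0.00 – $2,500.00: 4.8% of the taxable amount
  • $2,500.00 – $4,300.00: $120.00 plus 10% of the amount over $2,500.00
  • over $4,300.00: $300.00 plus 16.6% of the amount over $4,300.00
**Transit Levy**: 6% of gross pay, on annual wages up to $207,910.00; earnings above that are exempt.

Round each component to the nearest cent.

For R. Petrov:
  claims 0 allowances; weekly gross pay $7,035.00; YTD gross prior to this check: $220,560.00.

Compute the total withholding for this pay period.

$754.01

Provincial Income Tax: taxable = $7,035.00
  $300.00 + 16.6% × ($7,035.00 − $4,300.00) = $300.00 + 16.6% × $2,735.00 = $754.01
Transit Levy: YTD $220,560.00 ≥ cap $207,910.00 → $0.00
Total: $754.01 + $0.00 = $754.01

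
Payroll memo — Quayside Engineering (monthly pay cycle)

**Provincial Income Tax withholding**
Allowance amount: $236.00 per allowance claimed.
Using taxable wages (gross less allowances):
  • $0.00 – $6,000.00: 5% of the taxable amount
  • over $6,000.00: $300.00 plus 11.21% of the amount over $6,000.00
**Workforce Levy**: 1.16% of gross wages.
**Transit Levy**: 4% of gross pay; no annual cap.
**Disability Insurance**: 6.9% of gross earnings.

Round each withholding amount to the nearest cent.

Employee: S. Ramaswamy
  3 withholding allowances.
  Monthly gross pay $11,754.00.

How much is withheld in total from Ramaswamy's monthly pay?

$2,283.20

Provincial Income Tax: taxable = $11,754.00 − 3×$236.00 = $11,046.00
  $300.00 + 11.21% × ($11,046.00 − $6,000.00) = $300.00 + 11.21% × $5,046.00 = $865.66
Workforce Levy: 1.16% × $11,754.00 = $136.35
Transit Levy: 4% × $11,754.00 = $470.16
Disability Insurance: 6.9% × $11,754.00 = $811.03
Total: $865.66 + $136.35 + $470.16 + $811.03 = $2,283.20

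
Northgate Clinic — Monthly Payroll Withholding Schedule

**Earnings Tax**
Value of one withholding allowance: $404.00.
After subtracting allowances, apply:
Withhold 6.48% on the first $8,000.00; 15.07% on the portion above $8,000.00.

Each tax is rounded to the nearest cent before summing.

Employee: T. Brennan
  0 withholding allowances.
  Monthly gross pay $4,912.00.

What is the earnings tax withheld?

$318.30

Earnings Tax: taxable = $4,912.00
  6.48% × $4,912.00 = $318.30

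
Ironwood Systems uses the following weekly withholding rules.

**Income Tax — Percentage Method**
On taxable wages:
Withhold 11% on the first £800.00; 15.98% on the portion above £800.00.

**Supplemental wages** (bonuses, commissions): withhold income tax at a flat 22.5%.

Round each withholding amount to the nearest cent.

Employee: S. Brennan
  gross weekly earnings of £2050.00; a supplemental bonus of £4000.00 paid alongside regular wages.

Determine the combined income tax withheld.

Income Tax: taxable = £2050.00
  £88.00 + 15.98% × (£2050.00 − £800.00) = £88.00 + 15.98% × £1250.00 = £287.75
Supplemental (22.5% flat on bonus): 22.5% × £4000.00 = £900.00
Total income tax: £287.75 + £900.00 = £1187.75

£1187.75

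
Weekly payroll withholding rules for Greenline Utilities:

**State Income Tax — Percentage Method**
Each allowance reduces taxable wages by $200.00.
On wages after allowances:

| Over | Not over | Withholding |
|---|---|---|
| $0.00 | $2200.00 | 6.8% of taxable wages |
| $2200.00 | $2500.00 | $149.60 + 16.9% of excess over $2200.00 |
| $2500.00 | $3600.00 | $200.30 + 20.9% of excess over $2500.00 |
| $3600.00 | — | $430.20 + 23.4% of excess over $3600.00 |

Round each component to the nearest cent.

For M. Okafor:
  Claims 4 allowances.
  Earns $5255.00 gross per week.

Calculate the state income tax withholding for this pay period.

$630.27

State Income Tax: taxable = $5255.00 − 4×$200.00 = $4455.00
  $430.20 + 23.4% × ($4455.00 − $3600.00) = $430.20 + 23.4% × $855.00 = $630.27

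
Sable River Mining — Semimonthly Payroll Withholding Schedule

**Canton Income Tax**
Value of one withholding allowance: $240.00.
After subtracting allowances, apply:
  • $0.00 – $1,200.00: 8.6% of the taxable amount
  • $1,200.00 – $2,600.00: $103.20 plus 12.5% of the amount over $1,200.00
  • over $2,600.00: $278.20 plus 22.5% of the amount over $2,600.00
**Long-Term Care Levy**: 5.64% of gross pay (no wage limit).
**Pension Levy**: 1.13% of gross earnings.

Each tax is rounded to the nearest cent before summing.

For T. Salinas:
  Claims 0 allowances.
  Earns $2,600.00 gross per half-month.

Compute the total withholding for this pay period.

$454.22

Canton Income Tax: taxable = $2,600.00
  $103.20 + 12.5% × ($2,600.00 − $1,200.00) = $103.20 + 12.5% × $1,400.00 = $278.20
Long-Term Care Levy: 5.64% × $2,600.00 = $146.64
Pension Levy: 1.13% × $2,600.00 = $29.38
Total: $278.20 + $146.64 + $29.38 = $454.22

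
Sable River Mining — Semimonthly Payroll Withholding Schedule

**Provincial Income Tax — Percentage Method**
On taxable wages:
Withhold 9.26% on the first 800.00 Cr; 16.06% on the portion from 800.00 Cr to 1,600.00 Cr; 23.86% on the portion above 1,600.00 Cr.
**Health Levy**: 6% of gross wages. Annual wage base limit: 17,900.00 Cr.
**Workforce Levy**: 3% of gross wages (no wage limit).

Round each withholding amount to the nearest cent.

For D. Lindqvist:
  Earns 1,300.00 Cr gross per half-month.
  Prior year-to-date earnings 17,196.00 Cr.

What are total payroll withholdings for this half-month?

Provincial Income Tax: taxable = 1,300.00 Cr
  74.08 Cr + 16.06% × (1,300.00 Cr − 800.00 Cr) = 74.08 Cr + 16.06% × 500.00 Cr = 154.38 Cr
Health Levy: cap 17,900.00 Cr − YTD 17,196.00 Cr = 704.00 Cr subject; 6% × 704.00 Cr = 42.24 Cr
Workforce Levy: 3% × 1,300.00 Cr = 39.00 Cr
Total: 154.38 Cr + 42.24 Cr + 39.00 Cr = 235.62 Cr

235.62 Cr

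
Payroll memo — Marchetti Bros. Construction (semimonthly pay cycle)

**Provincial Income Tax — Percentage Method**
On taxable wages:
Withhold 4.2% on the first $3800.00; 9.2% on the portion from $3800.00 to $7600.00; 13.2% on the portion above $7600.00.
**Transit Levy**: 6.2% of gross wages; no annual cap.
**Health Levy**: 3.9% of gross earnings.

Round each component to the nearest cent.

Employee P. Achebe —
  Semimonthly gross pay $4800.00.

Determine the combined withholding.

$736.40

Provincial Income Tax: taxable = $4800.00
  $159.60 + 9.2% × ($4800.00 − $3800.00) = $159.60 + 9.2% × $1000.00 = $251.60
Transit Levy: 6.2% × $4800.00 = $297.60
Health Levy: 3.9% × $4800.00 = $187.20
Total: $251.60 + $297.60 + $187.20 = $736.40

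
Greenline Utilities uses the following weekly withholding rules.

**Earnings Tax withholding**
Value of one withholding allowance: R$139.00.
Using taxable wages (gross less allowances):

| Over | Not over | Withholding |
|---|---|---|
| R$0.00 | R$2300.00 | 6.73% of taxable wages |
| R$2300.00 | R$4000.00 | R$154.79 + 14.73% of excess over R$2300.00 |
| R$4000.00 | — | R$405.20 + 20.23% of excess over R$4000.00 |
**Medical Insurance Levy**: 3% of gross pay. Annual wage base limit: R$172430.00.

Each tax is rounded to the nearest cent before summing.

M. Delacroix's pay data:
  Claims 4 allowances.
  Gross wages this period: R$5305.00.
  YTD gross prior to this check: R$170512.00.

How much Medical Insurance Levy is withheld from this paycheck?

R$57.54

Medical Insurance Levy: cap R$172430.00 − YTD R$170512.00 = R$1918.00 subject; 3% × R$1918.00 = R$57.54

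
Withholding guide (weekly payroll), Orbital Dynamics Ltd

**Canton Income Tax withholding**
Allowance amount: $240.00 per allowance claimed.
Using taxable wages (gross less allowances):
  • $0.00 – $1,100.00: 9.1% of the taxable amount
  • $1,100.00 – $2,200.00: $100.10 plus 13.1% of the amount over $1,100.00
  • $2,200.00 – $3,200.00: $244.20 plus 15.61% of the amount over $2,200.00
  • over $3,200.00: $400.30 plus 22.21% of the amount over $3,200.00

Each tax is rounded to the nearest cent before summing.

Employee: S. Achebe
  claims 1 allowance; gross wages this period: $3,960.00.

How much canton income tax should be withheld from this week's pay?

$515.79

Canton Income Tax: taxable = $3,960.00 − 1×$240.00 = $3,720.00
  $400.30 + 22.21% × ($3,720.00 − $3,200.00) = $400.30 + 22.21% × $520.00 = $515.79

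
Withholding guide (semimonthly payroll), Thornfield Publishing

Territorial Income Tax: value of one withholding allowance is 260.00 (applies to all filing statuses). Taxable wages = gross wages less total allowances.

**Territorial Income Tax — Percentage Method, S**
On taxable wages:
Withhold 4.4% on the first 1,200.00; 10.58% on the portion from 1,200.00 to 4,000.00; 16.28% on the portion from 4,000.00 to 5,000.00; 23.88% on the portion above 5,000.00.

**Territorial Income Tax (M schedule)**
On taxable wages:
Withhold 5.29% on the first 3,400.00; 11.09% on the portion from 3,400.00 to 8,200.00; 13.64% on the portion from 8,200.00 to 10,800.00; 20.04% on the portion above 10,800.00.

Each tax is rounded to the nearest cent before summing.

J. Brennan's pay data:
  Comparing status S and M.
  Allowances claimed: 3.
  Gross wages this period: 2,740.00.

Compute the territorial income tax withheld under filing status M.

Territorial Income Tax (M): taxable = 2,740.00 − 3×260.00 = 1,960.00
  5.29% × 1,960.00 = 103.68

103.68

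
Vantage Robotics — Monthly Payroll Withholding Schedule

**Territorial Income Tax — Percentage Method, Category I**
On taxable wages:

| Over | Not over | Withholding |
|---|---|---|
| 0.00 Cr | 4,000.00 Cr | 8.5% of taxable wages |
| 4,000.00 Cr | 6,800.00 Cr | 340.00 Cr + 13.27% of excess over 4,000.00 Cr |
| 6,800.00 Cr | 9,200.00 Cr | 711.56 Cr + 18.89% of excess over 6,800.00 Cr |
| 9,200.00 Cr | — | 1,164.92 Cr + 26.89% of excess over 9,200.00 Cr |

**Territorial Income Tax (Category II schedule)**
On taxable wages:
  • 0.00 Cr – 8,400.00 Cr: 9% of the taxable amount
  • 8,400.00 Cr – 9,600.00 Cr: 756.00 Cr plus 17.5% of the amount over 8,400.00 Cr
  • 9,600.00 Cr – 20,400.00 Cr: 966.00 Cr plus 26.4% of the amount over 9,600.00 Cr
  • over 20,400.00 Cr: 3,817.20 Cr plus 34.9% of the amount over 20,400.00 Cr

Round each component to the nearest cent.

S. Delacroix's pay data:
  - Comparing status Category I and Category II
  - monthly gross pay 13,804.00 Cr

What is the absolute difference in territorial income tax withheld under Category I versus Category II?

Territorial Income Tax (Category I): taxable = 13,804.00 Cr
  1,164.92 Cr + 26.89% × (13,804.00 Cr − 9,200.00 Cr) = 1,164.92 Cr + 26.89% × 4,604.00 Cr = 2,402.94 Cr
Territorial Income Tax (Category II): taxable = 13,804.00 Cr
  966.00 Cr + 26.4% × (13,804.00 Cr − 9,600.00 Cr) = 966.00 Cr + 26.4% × 4,204.00 Cr = 2,075.86 Cr
Difference: |2,402.94 Cr − 2,075.86 Cr| = 327.08 Cr (higher under Category I)

327.08 Cr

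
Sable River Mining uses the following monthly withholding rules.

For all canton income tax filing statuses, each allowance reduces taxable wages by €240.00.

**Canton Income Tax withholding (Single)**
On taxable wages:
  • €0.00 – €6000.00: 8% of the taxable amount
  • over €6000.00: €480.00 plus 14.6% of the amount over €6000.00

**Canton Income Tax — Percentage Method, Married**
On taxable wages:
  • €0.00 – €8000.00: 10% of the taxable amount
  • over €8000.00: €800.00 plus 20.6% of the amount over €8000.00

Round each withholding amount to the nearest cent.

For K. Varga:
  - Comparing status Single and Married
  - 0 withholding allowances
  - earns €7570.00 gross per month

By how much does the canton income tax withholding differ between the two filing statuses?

€47.78

Canton Income Tax (Single): taxable = €7570.00
  €480.00 + 14.6% × (€7570.00 − €6000.00) = €480.00 + 14.6% × €1570.00 = €709.22
Canton Income Tax (Married): taxable = €7570.00
  10% × €7570.00 = €757.00
Difference: |€709.22 − €757.00| = €47.78 (higher under Married)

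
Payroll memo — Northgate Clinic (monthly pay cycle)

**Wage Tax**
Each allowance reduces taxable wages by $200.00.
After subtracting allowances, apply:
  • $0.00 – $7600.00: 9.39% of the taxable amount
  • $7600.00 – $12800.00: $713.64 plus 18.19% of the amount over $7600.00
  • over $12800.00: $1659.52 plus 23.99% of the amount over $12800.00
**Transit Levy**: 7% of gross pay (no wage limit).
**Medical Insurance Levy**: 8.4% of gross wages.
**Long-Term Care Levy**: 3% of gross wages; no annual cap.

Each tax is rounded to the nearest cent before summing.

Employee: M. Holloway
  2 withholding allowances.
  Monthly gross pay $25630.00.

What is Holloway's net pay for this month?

Wage Tax: taxable = $25630.00 − 2×$200.00 = $25230.00
  $1659.52 + 23.99% × ($25230.00 − $12800.00) = $1659.52 + 23.99% × $12430.00 = $4641.48
Transit Levy: 7% × $25630.00 = $1794.10
Medical Insurance Levy: 8.4% × $25630.00 = $2152.92
Long-Term Care Levy: 3% × $25630.00 = $768.90
Total withheld: $4641.48 + $1794.10 + $2152.92 + $768.90 = $9357.40
Net pay: $25630.00 − $9357.40 = $16272.60

$16272.60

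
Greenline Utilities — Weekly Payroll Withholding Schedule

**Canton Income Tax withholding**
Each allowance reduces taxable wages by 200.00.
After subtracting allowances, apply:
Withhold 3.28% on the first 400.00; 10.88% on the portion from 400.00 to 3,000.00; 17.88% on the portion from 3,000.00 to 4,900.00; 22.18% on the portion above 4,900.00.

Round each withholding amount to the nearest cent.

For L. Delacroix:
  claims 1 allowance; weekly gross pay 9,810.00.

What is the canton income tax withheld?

Canton Income Tax: taxable = 9,810.00 − 1×200.00 = 9,610.00
  635.72 + 22.18% × (9,610.00 − 4,900.00) = 635.72 + 22.18% × 4,710.00 = 1,680.40

1,680.40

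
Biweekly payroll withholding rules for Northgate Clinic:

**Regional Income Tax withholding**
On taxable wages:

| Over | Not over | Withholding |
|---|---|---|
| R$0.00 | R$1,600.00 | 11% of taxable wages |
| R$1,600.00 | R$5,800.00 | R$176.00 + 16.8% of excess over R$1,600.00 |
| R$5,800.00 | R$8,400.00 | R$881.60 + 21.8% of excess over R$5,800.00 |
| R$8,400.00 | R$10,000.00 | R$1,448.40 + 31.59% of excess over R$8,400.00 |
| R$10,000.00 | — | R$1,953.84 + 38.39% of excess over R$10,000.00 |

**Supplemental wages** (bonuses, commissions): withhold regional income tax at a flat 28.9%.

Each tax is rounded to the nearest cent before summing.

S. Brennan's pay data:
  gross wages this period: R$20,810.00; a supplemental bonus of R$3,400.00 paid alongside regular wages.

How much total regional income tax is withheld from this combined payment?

R$7,086.40

Regional Income Tax: taxable = R$20,810.00
  R$1,953.84 + 38.39% × (R$20,810.00 − R$10,000.00) = R$1,953.84 + 38.39% × R$10,810.00 = R$6,103.80
Supplemental (28.9% flat on bonus): 28.9% × R$3,400.00 = R$982.60
Total regional income tax: R$6,103.80 + R$982.60 = R$7,086.40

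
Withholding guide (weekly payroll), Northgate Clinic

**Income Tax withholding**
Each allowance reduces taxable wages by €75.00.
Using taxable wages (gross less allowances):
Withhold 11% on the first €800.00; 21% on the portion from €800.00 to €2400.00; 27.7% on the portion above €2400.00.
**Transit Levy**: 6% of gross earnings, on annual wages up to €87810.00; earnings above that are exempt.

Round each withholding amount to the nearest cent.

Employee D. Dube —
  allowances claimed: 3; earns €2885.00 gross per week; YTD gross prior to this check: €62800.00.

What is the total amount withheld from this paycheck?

€669.12

Income Tax: taxable = €2885.00 − 3×€75.00 = €2660.00
  €424.00 + 27.7% × (€2660.00 − €2400.00) = €424.00 + 27.7% × €260.00 = €496.02
Transit Levy: 6% × €2885.00 = €173.10
Total: €496.02 + €173.10 = €669.12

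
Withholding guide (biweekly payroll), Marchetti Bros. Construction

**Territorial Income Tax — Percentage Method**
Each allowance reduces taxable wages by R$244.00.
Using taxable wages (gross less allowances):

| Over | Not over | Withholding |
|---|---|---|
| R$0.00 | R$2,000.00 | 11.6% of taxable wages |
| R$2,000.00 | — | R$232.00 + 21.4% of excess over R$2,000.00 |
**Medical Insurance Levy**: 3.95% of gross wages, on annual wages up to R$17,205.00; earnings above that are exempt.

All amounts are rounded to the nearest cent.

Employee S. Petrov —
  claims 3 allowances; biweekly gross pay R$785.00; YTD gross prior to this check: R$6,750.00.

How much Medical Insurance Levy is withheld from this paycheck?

Medical Insurance Levy: 3.95% × R$785.00 = R$31.01

R$31.01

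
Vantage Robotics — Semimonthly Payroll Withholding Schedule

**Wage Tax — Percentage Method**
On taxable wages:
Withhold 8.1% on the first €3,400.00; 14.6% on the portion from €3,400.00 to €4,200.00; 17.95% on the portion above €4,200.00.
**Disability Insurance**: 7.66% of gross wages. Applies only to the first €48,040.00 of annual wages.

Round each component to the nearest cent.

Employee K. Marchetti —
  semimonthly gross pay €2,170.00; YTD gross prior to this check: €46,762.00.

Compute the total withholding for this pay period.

Wage Tax: taxable = €2,170.00
  8.1% × €2,170.00 = €175.77
Disability Insurance: cap €48,040.00 − YTD €46,762.00 = €1,278.00 subject; 7.66% × €1,278.00 = €97.89
Total: €175.77 + €97.89 = €273.66

€273.66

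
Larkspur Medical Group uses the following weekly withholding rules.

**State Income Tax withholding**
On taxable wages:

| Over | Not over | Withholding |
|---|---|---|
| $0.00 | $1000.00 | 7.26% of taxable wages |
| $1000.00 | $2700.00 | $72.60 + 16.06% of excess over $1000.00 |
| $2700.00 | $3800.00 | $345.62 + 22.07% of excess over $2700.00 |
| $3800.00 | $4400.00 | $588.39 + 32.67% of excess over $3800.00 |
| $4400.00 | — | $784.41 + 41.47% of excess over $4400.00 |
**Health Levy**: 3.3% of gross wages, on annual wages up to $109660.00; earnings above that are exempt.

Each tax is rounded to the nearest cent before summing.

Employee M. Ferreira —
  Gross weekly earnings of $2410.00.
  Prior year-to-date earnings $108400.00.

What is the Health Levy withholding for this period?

$41.58

Health Levy: cap $109660.00 − YTD $108400.00 = $1260.00 subject; 3.3% × $1260.00 = $41.58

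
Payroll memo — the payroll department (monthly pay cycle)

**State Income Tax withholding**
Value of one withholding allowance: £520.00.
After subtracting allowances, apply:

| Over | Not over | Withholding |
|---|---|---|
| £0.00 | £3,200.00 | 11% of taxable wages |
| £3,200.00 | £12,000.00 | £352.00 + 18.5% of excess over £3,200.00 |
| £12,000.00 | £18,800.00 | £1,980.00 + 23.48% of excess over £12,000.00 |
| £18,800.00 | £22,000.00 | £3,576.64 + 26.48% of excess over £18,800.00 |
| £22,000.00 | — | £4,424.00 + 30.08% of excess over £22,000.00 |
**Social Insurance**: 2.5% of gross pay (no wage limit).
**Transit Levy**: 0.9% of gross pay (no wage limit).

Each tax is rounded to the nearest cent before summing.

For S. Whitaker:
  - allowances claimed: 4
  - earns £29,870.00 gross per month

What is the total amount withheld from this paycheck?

State Income Tax: taxable = £29,870.00 − 4×£520.00 = £27,790.00
  £4,424.00 + 30.08% × (£27,790.00 − £22,000.00) = £4,424.00 + 30.08% × £5,790.00 = £6,165.63
Social Insurance: 2.5% × £29,870.00 = £746.75
Transit Levy: 0.9% × £29,870.00 = £268.83
Total: £6,165.63 + £746.75 + £268.83 = £7,181.21

£7,181.21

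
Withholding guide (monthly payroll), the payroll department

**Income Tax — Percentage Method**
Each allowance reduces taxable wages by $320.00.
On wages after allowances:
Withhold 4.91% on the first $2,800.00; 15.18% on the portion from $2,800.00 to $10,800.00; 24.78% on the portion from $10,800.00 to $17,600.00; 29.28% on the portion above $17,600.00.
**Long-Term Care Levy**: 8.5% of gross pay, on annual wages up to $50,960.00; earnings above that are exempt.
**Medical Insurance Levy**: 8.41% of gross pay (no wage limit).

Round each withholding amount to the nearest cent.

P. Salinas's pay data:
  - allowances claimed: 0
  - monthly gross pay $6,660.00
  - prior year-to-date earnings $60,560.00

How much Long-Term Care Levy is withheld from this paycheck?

Long-Term Care Levy: YTD $60,560.00 ≥ cap $50,960.00 → $0.00

$0.00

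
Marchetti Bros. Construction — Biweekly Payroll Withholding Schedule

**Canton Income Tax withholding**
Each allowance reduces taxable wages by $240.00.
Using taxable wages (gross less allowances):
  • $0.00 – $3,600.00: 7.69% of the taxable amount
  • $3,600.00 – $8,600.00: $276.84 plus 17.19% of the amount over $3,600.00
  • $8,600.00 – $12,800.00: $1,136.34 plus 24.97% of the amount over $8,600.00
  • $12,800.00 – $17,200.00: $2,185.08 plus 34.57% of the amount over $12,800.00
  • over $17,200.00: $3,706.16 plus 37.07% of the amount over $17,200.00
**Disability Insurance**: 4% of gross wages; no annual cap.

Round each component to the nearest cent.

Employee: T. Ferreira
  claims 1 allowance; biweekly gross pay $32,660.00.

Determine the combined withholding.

$10,654.61

Canton Income Tax: taxable = $32,660.00 − 1×$240.00 = $32,420.00
  $3,706.16 + 37.07% × ($32,420.00 − $17,200.00) = $3,706.16 + 37.07% × $15,220.00 = $9,348.21
Disability Insurance: 4% × $32,660.00 = $1,306.40
Total: $9,348.21 + $1,306.40 = $10,654.61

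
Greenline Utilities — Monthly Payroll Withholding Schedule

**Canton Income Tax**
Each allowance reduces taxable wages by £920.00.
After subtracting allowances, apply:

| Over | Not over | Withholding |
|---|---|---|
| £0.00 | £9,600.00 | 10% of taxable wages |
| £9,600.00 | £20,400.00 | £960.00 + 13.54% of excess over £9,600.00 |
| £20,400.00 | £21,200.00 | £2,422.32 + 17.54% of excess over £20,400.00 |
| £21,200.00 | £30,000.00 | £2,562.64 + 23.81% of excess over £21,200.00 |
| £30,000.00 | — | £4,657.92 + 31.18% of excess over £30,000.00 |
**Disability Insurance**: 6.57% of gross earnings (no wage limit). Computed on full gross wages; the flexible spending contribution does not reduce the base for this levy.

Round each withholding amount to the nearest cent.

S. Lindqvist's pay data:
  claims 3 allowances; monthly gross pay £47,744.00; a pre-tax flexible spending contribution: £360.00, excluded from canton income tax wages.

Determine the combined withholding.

£12,354.46

Canton Income Tax: taxable = £47,744.00 − £360.00 − 3×£920.00 = £44,624.00
  £4,657.92 + 31.18% × (£44,624.00 − £30,000.00) = £4,657.92 + 31.18% × £14,624.00 = £9,217.68
Disability Insurance: 6.57% × £47,744.00 = £3,136.78
Total: £9,217.68 + £3,136.78 = £12,354.46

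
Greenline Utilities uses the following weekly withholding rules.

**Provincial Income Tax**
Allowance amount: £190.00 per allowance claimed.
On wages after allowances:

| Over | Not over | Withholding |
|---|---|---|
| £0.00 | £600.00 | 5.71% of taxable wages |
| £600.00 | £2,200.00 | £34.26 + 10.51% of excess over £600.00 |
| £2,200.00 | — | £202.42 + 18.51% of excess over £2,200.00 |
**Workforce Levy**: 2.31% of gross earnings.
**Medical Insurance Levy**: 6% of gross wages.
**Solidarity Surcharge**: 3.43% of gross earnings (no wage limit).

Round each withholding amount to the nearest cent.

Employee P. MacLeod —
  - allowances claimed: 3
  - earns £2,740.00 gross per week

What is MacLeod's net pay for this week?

Provincial Income Tax: taxable = £2,740.00 − 3×£190.00 = £2,170.00
  £34.26 + 10.51% × (£2,170.00 − £600.00) = £34.26 + 10.51% × £1,570.00 = £199.27
Workforce Levy: 2.31% × £2,740.00 = £63.29
Medical Insurance Levy: 6% × £2,740.00 = £164.40
Solidarity Surcharge: 3.43% × £2,740.00 = £93.98
Total withheld: £199.27 + £63.29 + £164.40 + £93.98 = £520.94
Net pay: £2,740.00 − £520.94 = £2,219.06

£2,219.06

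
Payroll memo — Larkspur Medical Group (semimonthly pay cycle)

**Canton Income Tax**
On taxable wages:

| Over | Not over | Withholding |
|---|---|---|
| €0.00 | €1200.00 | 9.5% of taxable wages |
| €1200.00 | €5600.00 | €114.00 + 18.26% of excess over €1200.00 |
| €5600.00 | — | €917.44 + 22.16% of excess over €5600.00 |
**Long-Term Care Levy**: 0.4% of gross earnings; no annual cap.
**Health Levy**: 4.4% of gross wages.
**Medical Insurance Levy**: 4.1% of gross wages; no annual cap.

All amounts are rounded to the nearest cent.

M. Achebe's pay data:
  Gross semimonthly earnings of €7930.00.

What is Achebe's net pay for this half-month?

€5790.46

Canton Income Tax: taxable = €7930.00
  €917.44 + 22.16% × (€7930.00 − €5600.00) = €917.44 + 22.16% × €2330.00 = €1433.77
Long-Term Care Levy: 0.4% × €7930.00 = €31.72
Health Levy: 4.4% × €7930.00 = €348.92
Medical Insurance Levy: 4.1% × €7930.00 = €325.13
Total withheld: €1433.77 + €31.72 + €348.92 + €325.13 = €2139.54
Net pay: €7930.00 − €2139.54 = €5790.46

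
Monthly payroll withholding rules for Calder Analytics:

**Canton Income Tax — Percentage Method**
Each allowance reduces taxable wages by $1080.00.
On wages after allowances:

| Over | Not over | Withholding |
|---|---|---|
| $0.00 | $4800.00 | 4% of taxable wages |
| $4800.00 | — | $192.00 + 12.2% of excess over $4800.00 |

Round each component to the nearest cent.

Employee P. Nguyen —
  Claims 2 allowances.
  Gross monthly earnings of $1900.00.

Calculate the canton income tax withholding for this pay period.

$0.00

Canton Income Tax: taxable = $1900.00 − 2×$1080.00 = $-260.00
  Taxable ≤ 0 → $0.00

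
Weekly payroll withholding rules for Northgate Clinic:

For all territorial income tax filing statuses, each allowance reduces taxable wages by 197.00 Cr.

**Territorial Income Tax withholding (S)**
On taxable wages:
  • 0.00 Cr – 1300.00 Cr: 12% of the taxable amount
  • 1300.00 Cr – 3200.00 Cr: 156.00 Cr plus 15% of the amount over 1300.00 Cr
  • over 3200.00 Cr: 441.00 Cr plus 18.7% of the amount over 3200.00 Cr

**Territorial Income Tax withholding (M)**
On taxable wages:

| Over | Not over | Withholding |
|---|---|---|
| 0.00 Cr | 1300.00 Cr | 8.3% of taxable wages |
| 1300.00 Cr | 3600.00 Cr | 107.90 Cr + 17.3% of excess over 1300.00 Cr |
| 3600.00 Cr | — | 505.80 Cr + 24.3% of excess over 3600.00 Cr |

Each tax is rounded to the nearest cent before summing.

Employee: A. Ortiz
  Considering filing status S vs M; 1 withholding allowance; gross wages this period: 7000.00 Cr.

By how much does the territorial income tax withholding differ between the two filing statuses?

Territorial Income Tax (S): taxable = 7000.00 Cr − 1×197.00 Cr = 6803.00 Cr
  441.00 Cr + 18.7% × (6803.00 Cr − 3200.00 Cr) = 441.00 Cr + 18.7% × 3603.00 Cr = 1114.76 Cr
Territorial Income Tax (M): taxable = 7000.00 Cr − 1×197.00 Cr = 6803.00 Cr
  505.80 Cr + 24.3% × (6803.00 Cr − 3600.00 Cr) = 505.80 Cr + 24.3% × 3203.00 Cr = 1284.13 Cr
Difference: |1114.76 Cr − 1284.13 Cr| = 169.37 Cr (higher under M)

169.37 Cr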